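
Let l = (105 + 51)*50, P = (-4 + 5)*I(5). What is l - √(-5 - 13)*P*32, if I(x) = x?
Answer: 7800 - 480*I*√2 ≈ 7800.0 - 678.82*I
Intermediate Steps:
P = 5 (P = (-4 + 5)*5 = 1*5 = 5)
l = 7800 (l = 156*50 = 7800)
l - √(-5 - 13)*P*32 = 7800 - √(-5 - 13)*5*32 = 7800 - √(-18)*5*32 = 7800 - (3*I*√2)*5*32 = 7800 - 15*I*√2*32 = 7800 - 480*I*√2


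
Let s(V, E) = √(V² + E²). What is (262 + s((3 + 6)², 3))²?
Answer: 75214 + 1572*√730 ≈ 1.1769e+5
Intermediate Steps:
s(V, E) = √(E² + V²)
(262 + s((3 + 6)², 3))² = (262 + √(3² + ((3 + 6)²)²))² = (262 + √(9 + (9²)²))² = (262 + √(9 + 81²))² = (262 + √(9 + 6561))² = (262 + √6570)² = (262 + 3*√730)²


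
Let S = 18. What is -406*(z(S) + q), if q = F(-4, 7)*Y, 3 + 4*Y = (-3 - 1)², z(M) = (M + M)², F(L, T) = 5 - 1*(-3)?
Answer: -536732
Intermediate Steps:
F(L, T) = 8 (F(L, T) = 5 + 3 = 8)
z(M) = 4*M² (z(M) = (2*M)² = 4*M²)
Y = 13/4 (Y = -¾ + (-3 - 1)²/4 = -¾ + (¼)*(-4)² = -¾ + (¼)*16 = -¾ + 4 = 13/4 ≈ 3.2500)
q = 26 (q = 8*(13/4) = 26)
-406*(z(S) + q) = -406*(4*18² + 26) = -406*(4*324 + 26) = -406*(1296 + 26) = -406*1322 = -536732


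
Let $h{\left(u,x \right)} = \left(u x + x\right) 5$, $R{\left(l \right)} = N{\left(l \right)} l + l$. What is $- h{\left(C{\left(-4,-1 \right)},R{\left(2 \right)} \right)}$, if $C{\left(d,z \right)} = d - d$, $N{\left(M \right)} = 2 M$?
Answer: $-50$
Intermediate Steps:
$C{\left(d,z \right)} = 0$
$R{\left(l \right)} = l + 2 l^{2}$ ($R{\left(l \right)} = 2 l l + l = 2 l^{2} + l = l + 2 l^{2}$)
$h{\left(u,x \right)} = 5 x + 5 u x$ ($h{\left(u,x \right)} = \left(x + u x\right) 5 = 5 x + 5 u x$)
$- h{\left(C{\left(-4,-1 \right)},R{\left(2 \right)} \right)} = - 5 \cdot 2 \left(1 + 2 \cdot 2\right) \left(1 + 0\right) = - 5 \cdot 2 \left(1 + 4\right) 1 = - 5 \cdot 2 \cdot 5 \cdot 1 = - 5 \cdot 10 \cdot 1 = \left(-1\right) 50 = -50$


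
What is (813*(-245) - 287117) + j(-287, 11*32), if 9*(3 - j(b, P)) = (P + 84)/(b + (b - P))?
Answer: -2026407715/4167 ≈ -4.8630e+5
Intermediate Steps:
j(b, P) = 3 - (84 + P)/(9*(-P + 2*b)) (j(b, P) = 3 - (P + 84)/(9*(b + (b - P))) = 3 - (84 + P)/(9*(-P + 2*b)))
(813*(-245) - 287117) + j(-287, 11*32) = (813*(-245) - 287117) + 2*(42 - 27*(-287) + 14*(11*32))/(9*(11*32 - 2*(-287))) = (-199185 - 287117) + 2*(42 + 7749 + 14*352)/(9*(352 + 574)) = -486302 + (2/9)*(42 + 7749 + 4928)/926 = -486302 + (2/9)*(1/926)*12719 = -486302 + 12719/4167 = -2026407715/4167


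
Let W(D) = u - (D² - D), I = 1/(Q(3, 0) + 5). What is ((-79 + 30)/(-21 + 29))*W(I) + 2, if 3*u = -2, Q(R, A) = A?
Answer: 1531/300 ≈ 5.1033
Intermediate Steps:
I = ⅕ (I = 1/(0 + 5) = 1/5 = ⅕ ≈ 0.20000)
u = -⅔ (u = (⅓)*(-2) = -⅔ ≈ -0.66667)
W(D) = -⅔ + D - D² (W(D) = -⅔ - (D² - D) = -⅔ + (D - D²) = -⅔ + D - D²)
((-79 + 30)/(-21 + 29))*W(I) + 2 = ((-79 + 30)/(-21 + 29))*(-⅔ + ⅕ - (⅕)²) + 2 = (-49/8)*(-⅔ + ⅕ - 1*1/25) + 2 = (-49*⅛)*(-⅔ + ⅕ - 1/25) + 2 = -49/8*(-38/75) + 2 = 931/300 + 2 = 1531/300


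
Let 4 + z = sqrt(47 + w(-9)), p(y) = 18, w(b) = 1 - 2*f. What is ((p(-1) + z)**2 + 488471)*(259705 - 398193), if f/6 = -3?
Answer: -67686148488 - 7755328*sqrt(21) ≈ -6.7722e+10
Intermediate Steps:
f = -18 (f = 6*(-3) = -18)
w(b) = 37 (w(b) = 1 - 2*(-18) = 1 + 36 = 37)
z = -4 + 2*sqrt(21) (z = -4 + sqrt(47 + 37) = -4 + sqrt(84) = -4 + 2*sqrt(21) ≈ 5.1652)
((p(-1) + z)**2 + 488471)*(259705 - 398193) = ((18 + (-4 + 2*sqrt(21)))**2 + 488471)*(259705 - 398193) = ((14 + 2*sqrt(21))**2 + 488471)*(-138488) = (488471 + (14 + 2*sqrt(21))**2)*(-138488) = -67647371848 - 138488*(14 + 2*sqrt(21))**2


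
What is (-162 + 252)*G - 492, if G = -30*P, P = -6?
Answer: 15708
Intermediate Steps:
G = 180 (G = -30*(-6) = 180)
(-162 + 252)*G - 492 = (-162 + 252)*180 - 492 = 90*180 - 492 = 16200 - 492 = 15708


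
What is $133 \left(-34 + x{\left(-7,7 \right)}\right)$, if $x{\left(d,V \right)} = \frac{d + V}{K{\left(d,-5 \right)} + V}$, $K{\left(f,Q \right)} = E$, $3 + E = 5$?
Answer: $-4522$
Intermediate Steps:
$E = 2$ ($E = -3 + 5 = 2$)
$K{\left(f,Q \right)} = 2$
$x{\left(d,V \right)} = \frac{V + d}{2 + V}$ ($x{\left(d,V \right)} = \frac{d + V}{2 + V} = \frac{V + d}{2 + V}$)
$133 \left(-34 + x{\left(-7,7 \right)}\right) = 133 \left(-34 + \frac{7 - 7}{2 + 7}\right) = 133 \left(-34 + \frac{1}{9} \cdot 0\right) = 133 \left(-34 + 0\right) = 133 \left(-34\right) = -4522$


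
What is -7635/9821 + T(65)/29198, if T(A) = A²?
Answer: -13956385/22057966 ≈ -0.63271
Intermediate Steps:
-7635/9821 + T(65)/29198 = -7635/9821 + 65²/29198 = -7635*1/9821 + 4225*(1/29198) = -7635/9821 + 325/2246 = -13956385/22057966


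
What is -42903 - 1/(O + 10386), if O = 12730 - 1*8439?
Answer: -629687332/14677 ≈ -42903.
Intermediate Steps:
O = 4291 (O = 12730 - 8439 = 4291)
-42903 - 1/(O + 10386) = -42903 - 1/(4291 + 10386) = -42903 - 1/14677 = -629687332/14677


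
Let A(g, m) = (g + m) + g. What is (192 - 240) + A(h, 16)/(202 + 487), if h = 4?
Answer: -33048/689 ≈ -47.965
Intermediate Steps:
A(g, m) = m + 2*g
(192 - 240) + A(h, 16)/(202 + 487) = (192 - 240) + (16 + 2*4)/(202 + 487) = -48 + (16 + 8)/689 = -48 + 24*(1/689) = -48 + 24/689 = -33048/689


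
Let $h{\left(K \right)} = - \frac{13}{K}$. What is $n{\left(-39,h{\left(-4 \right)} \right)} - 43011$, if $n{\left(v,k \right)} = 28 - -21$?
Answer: $-42962$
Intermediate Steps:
$n{\left(v,k \right)} = 49$ ($n{\left(v,k \right)} = 28 + 21 = 49$)
$n{\left(-39,h{\left(-4 \right)} \right)} - 43011 = 49 - 43011 = -42962$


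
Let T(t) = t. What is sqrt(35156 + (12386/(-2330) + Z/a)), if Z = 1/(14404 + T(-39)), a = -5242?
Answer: sqrt(64027156255442070640890)/1349631530 ≈ 187.49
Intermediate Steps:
Z = 1/14365 (Z = 1/(14404 - 39) = 1/14365 ≈ 6.9614e-5)
sqrt(35156 + (12386/(-2330) + Z/a)) = sqrt(35156 + (12386/(-2330) + (1/14365)/(-5242))) = sqrt(35156 + (12386*(-1/2330) + (1/14365)*(-1/5242))) = sqrt(35156 + (-6193/1165 - 1/75301330)) = sqrt(35156 - 93268227571/17545209890) = sqrt(616726130665269/17545209890) = sqrt(64027156255442070640890)/1349631530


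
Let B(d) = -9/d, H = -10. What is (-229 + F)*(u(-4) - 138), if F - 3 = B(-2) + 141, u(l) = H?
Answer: 11914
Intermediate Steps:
u(l) = -10
F = 297/2 (F = 3 + (-9/(-2) + 141) = 3 + (-9*(-½) + 141) = 3 + (9/2 + 141) = 3 + 291/2 = 297/2 ≈ 148.50)
(-229 + F)*(u(-4) - 138) = (-229 + 297/2)*(-10 - 138) = -161/2*(-148) = 11914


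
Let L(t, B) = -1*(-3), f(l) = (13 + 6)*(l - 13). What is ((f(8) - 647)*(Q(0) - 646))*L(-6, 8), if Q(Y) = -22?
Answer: 1486968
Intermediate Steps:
f(l) = -247 + 19*l (f(l) = 19*(-13 + l) = -247 + 19*l)
L(t, B) = 3
((f(8) - 647)*(Q(0) - 646))*L(-6, 8) = (((-247 + 19*8) - 647)*(-22 - 646))*3 = (((-247 + 152) - 647)*(-668))*3 = ((-95 - 647)*(-668))*3 = -742*(-668)*3 = 495656*3 = 1486968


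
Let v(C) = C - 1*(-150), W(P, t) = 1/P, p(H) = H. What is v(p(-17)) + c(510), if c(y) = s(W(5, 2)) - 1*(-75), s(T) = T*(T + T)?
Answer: 5202/25 ≈ 208.08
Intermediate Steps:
s(T) = 2*T² (s(T) = T*(2*T) = 2*T²)
c(y) = 1877/25 (c(y) = 2*(1/5)² - 1*(-75) = 2*(⅕)² + 75 = 2*(1/25) + 75 = 2/25 + 75 = 1877/25)
v(C) = 150 + C (v(C) = C + 150 = 150 + C)
v(p(-17)) + c(510) = (150 - 17) + 1877/25 = 133 + 1877/25 = 5202/25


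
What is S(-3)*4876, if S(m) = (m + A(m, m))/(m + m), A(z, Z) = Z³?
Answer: 24380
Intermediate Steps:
S(m) = (m + m³)/(2*m) (S(m) = (m + m³)/(m + m) = (m + m³)/((2*m)) = (m + m³)*(1/(2*m)) = (m + m³)/(2*m))
S(-3)*4876 = (½ + (½)*(-3)²)*4876 = (½ + (½)*9)*4876 = (½ + 9/2)*4876 = 5*4876 = 24380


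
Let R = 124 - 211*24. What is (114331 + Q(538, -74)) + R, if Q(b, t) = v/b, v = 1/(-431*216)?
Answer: 5478919120367/50085648 ≈ 1.0939e+5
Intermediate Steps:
R = -4940 (R = 124 - 5064 = -4940)
v = -1/93096 (v = -1/431*1/216 = -1/93096 ≈ -1.0742e-5)
Q(b, t) = -1/(93096*b)
(114331 + Q(538, -74)) + R = (114331 - 1/93096/538) - 4940 = (114331 - 1/93096*1/538) - 4940 = (114331 - 1/50085648) - 4940 = 5726342221487/50085648 - 4940 = 5478919120367/50085648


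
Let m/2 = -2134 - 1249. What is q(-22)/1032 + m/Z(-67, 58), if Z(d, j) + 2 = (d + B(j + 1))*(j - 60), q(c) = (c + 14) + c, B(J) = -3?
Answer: -582221/11868 ≈ -49.058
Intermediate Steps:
m = -6766 (m = 2*(-2134 - 1249) = 2*(-3383) = -6766)
q(c) = 14 + 2*c (q(c) = (14 + c) + c = 14 + 2*c)
Z(d, j) = -2 + (-60 + j)*(-3 + d) (Z(d, j) = -2 + (d - 3)*(j - 60) = -2 + (-3 + d)*(-60 + j) = -2 + (-60 + j)*(-3 + d))
q(-22)/1032 + m/Z(-67, 58) = (14 + 2*(-22))/1032 - 6766/(178 - 60*(-67) - 3*58 - 67*58) = (14 - 44)*(1/1032) - 6766/(178 + 4020 - 174 - 3886) = -30*1/1032 - 6766/138 = -5/172 - 6766*1/138 = -5/172 - 3383/69 = -582221/11868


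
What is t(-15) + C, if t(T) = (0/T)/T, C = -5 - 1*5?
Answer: -10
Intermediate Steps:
C = -10 (C = -5 - 5 = -10)
t(T) = 0 (t(T) = 0/T = 0)
t(-15) + C = 0 - 10 = -10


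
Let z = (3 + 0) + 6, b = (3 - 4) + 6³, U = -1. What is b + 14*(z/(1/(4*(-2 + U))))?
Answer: -1297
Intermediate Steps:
b = 215 (b = -1 + 216 = 215)
z = 9 (z = 3 + 6 = 9)
b + 14*(z/(1/(4*(-2 + U)))) = 215 + 14*(9/(1/(4*(-2 - 1)))) = 215 + 14*(9/(1/(4*(-3)))) = 215 + 14*(9/(1/(-12))) = 215 + 14*(9/(-1/12)) = 215 + 14*(9*(-12)) = 215 + 14*(-108) = 215 - 1512 = -1297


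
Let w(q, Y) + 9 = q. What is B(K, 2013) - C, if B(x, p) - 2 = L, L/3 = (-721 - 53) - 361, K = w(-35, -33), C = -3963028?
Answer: 3959625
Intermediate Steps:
w(q, Y) = -9 + q
K = -44 (K = -9 - 35 = -44)
L = -3405 (L = 3*((-721 - 53) - 361) = 3*(-774 - 361) = 3*(-1135) = -3405)
B(x, p) = -3403 (B(x, p) = 2 - 3405 = -3403)
B(K, 2013) - C = -3403 - 1*(-3963028) = -3403 + 3963028 = 3959625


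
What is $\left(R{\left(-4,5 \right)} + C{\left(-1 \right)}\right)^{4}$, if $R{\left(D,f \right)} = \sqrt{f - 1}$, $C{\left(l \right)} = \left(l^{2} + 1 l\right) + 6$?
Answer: $4096$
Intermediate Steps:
$C{\left(l \right)} = 6 + l + l^{2}$ ($C{\left(l \right)} = \left(l^{2} + l\right) + 6 = \left(l + l^{2}\right) + 6 = 6 + l + l^{2}$)
$R{\left(D,f \right)} = \sqrt{-1 + f}$
$\left(R{\left(-4,5 \right)} + C{\left(-1 \right)}\right)^{4} = \left(\sqrt{-1 + 5} + \left(6 - 1 + \left(-1\right)^{2}\right)\right)^{4} = \left(\sqrt{4} + \left(6 - 1 + 1\right)\right)^{4} = \left(2 + 6\right)^{4} = 8^{4} = 4096$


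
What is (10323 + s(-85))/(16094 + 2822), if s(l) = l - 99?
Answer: 10139/18916 ≈ 0.53600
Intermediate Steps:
s(l) = -99 + l
(10323 + s(-85))/(16094 + 2822) = (10323 + (-99 - 85))/(16094 + 2822) = (10323 - 184)/18916 = 10139*(1/18916) = 10139/18916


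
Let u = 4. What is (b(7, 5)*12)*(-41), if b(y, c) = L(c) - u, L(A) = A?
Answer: -492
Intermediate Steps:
b(y, c) = -4 + c (b(y, c) = c - 1*4 = c - 4 = -4 + c)
(b(7, 5)*12)*(-41) = ((-4 + 5)*12)*(-41) = (1*12)*(-41) = 12*(-41) = -492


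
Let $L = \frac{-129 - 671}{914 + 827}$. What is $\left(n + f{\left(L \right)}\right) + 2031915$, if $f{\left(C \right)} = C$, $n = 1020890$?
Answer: $\frac{5314932705}{1741} \approx 3.0528 \cdot 10^{6}$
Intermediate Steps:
$L = - \frac{800}{1741} \approx -0.45951$
$\left(n + f{\left(L \right)}\right) + 2031915 = \left(1020890 - \frac{800}{1741}\right) + 2031915 = \frac{1777368690}{1741} + 2031915 = \frac{5314932705}{1741}$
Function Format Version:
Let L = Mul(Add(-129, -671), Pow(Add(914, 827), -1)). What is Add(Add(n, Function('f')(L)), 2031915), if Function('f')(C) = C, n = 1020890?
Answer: Rational(5314932705, 1741) ≈ 3.0528e+6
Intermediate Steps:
L = Rational(-800, 1741) (L = Mul(-800, Pow(1741, -1)) = Mul(-800, Rational(1, 1741)) = Rational(-800, 1741) ≈ -0.45951)
Add(Add(n, Function('f')(L)), 2031915) = Add(Add(1020890, Rational(-800, 1741)), 2031915) = Add(Rational(1777368690, 1741), 2031915) = Rational(5314932705, 1741)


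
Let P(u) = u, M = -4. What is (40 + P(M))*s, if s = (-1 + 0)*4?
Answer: -144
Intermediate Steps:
s = -4 (s = -1*4 = -4)
(40 + P(M))*s = (40 - 4)*(-4) = 36*(-4) = -144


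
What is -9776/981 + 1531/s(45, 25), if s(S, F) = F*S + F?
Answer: -9740489/1128150 ≈ -8.6340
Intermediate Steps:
s(S, F) = F + F*S
-9776/981 + 1531/s(45, 25) = -9776/981 + 1531/((25*(1 + 45))) = -9776*1/981 + 1531/((25*46)) = -9776/981 + 1531/1150 = -9740489/1128150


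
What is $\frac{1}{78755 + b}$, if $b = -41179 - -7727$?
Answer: $\frac{1}{45303} \approx 2.2074 \cdot 10^{-5}$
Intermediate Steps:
$b = -33452$ ($b = -41179 + 7727 = -33452$)
$\frac{1}{78755 + b} = \frac{1}{78755 - 33452} = \frac{1}{45303}$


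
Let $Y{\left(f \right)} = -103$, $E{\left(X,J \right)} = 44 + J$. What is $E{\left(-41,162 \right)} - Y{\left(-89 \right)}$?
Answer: $309$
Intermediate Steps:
$E{\left(-41,162 \right)} - Y{\left(-89 \right)} = \left(44 + 162\right) - -103 = 206 + 103 = 309$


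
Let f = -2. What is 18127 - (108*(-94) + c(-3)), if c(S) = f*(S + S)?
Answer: 28267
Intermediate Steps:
c(S) = -4*S (c(S) = -2*(S + S) = -4*S)
18127 - (108*(-94) + c(-3)) = 18127 - (108*(-94) - 4*(-3)) = 18127 - (-10152 + 12) = 18127 - 1*(-10140) = 18127 + 10140 = 28267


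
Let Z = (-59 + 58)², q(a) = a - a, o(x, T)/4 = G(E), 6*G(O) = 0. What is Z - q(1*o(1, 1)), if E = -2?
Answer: 1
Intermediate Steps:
G(O) = 0 (G(O) = (⅙)*0 = 0)
o(x, T) = 0 (o(x, T) = 4*0 = 0)
q(a) = 0
Z = 1 (Z = (-1)² = 1)
Z - q(1*o(1, 1)) = 1 - 1*0 = 1 + 0 = 1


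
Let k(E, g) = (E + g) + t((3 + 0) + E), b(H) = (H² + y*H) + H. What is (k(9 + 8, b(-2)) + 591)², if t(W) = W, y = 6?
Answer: 381924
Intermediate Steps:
b(H) = H² + 7*H (b(H) = (H² + 6*H) + H = H² + 7*H)
k(E, g) = 3 + g + 2*E (k(E, g) = (E + g) + ((3 + 0) + E) = (E + g) + (3 + E) = 3 + g + 2*E)
(k(9 + 8, b(-2)) + 591)² = ((3 - 2*(7 - 2) + 2*(9 + 8)) + 591)² = ((3 - 2*5 + 2*17) + 591)² = ((3 - 10 + 34) + 591)² = (27 + 591)² = 618² = 381924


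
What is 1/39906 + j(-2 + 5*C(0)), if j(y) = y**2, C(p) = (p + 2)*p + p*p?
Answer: 159625/39906 ≈ 4.0000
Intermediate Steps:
C(p) = p**2 + p*(2 + p) (C(p) = (2 + p)*p + p**2 = p*(2 + p) + p**2 = p**2 + p*(2 + p))
1/39906 + j(-2 + 5*C(0)) = 1/39906 + (-2 + 5*(2*0*(1 + 0)))**2 = 1/39906 + (-2 + 5*(2*0*1))**2 = 1/39906 + (-2 + 5*0)**2 = 1/39906 + (-2 + 0)**2 = 1/39906 + (-2)**2 = 1/39906 + 4 = 159625/39906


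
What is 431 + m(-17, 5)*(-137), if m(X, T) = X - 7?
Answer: 3719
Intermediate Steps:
m(X, T) = -7 + X
431 + m(-17, 5)*(-137) = 431 + (-7 - 17)*(-137) = 431 - 24*(-137) = 431 + 3288 = 3719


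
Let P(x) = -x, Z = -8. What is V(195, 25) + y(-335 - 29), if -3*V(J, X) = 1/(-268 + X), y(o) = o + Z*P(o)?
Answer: -2388203/729 ≈ -3276.0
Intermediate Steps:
y(o) = 9*o (y(o) = o - (-8)*o = o + 8*o = 9*o)
V(J, X) = -1/(3*(-268 + X))
V(195, 25) + y(-335 - 29) = -1/(-804 + 3*25) + 9*(-335 - 29) = -1/(-804 + 75) + 9*(-364) = -1/(-729) - 3276 = -1*(-1/729) - 3276 = 1/729 - 3276 = -2388203/729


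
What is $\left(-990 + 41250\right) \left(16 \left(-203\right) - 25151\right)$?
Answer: $-1143343740$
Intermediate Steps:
$\left(-990 + 41250\right) \left(16 \left(-203\right) - 25151\right) = 40260 \left(-3248 - 25151\right) = 40260 \left(-28399\right) = -1143343740$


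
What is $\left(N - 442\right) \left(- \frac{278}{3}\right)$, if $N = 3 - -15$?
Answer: $\frac{117872}{3} \approx 39291.0$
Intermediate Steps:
$N = 18$ ($N = 3 + 15 = 18$)
$\left(N - 442\right) \left(- \frac{278}{3}\right) = \left(18 - 442\right) \left(- \frac{278}{3}\right) = - 424 \left(\left(-278\right) \frac{1}{3}\right) = \left(-424\right) \left(- \frac{278}{3}\right) = \frac{117872}{3}$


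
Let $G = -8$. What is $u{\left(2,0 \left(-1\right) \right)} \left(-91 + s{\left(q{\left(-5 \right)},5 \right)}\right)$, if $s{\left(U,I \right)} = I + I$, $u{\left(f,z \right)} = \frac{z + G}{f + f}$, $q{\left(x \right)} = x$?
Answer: $162$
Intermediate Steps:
$u{\left(f,z \right)} = \frac{-8 + z}{2 f}$ ($u{\left(f,z \right)} = \frac{z - 8}{f + f} = \frac{-8 + z}{2 f}$)
$s{\left(U,I \right)} = 2 I$
$u{\left(2,0 \left(-1\right) \right)} \left(-91 + s{\left(q{\left(-5 \right)},5 \right)}\right) = \frac{-8 + 0 \left(-1\right)}{2 \cdot 2} \left(-91 + 2 \cdot 5\right) = \frac{1}{2} \cdot \frac{1}{2} \left(-8 + 0\right) \left(-91 + 10\right) = \frac{1}{2} \cdot \frac{1}{2} \left(-8\right) \left(-81\right) = \left(-2\right) \left(-81\right) = 162$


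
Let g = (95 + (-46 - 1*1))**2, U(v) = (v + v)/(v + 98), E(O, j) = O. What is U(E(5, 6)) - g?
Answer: -237302/103 ≈ -2303.9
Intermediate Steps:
U(v) = 2*v/(98 + v) (U(v) = (2*v)/(98 + v) = 2*v/(98 + v))
g = 2304 (g = (95 + (-46 - 1))**2 = (95 - 47)**2 = 48**2 = 2304)
U(E(5, 6)) - g = 2*5/(98 + 5) - 1*2304 = 2*5/103 - 2304 = 2*5*(1/103) - 2304 = 10/103 - 2304 = -237302/103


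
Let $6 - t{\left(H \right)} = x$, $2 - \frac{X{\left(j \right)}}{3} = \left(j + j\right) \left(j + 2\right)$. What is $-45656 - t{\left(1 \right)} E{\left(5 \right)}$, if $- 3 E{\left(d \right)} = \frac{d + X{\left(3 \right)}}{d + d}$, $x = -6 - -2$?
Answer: $- \frac{137047}{3} \approx -45682.0$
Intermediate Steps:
$X{\left(j \right)} = 6 - 6 j \left(2 + j\right)$ ($X{\left(j \right)} = 6 - 3 \left(j + j\right) \left(j + 2\right) = 6 - 3 \cdot 2 j \left(2 + j\right) = 6 - 6 j \left(2 + j\right)$)
$x = -4$ ($x = -6 + 2 = -4$)
$t{\left(H \right)} = 10$ ($t{\left(H \right)} = 6 - -4 = 6 + 4 = 10$)
$E{\left(d \right)} = - \frac{-84 + d}{6 d}$ ($E{\left(d \right)} = - \frac{\left(d - \left(30 + 54\right)\right) \frac{1}{d + d}}{3} = - \frac{\left(d - 84\right) \frac{1}{2 d}}{3} = - \frac{\left(-84 + d\right) \frac{1}{2 d}}{3} = - \frac{\frac{1}{2} \frac{1}{d} \left(-84 + d\right)}{3} = - \frac{-84 + d}{6 d}$)
$-45656 - t{\left(1 \right)} E{\left(5 \right)} = -45656 - 10 \frac{84 - 5}{6 \cdot 5} = -45656 - 10 \cdot \frac{1}{6} \cdot \frac{1}{5} \left(84 - 5\right) = -45656 - 10 \cdot \frac{1}{6} \cdot \frac{1}{5} \cdot 79 = -45656 - 10 \cdot \frac{79}{30} = -45656 - \frac{79}{3} = - \frac{137047}{3}$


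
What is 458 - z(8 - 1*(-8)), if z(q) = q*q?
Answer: 202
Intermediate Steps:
z(q) = q²
458 - z(8 - 1*(-8)) = 458 - (8 - 1*(-8))² = 458 - (8 + 8)² = 458 - 1*16² = 458 - 1*256 = 458 - 256 = 202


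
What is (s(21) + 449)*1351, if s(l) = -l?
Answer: 578228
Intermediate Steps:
(s(21) + 449)*1351 = (-1*21 + 449)*1351 = (-21 + 449)*1351 = 428*1351 = 578228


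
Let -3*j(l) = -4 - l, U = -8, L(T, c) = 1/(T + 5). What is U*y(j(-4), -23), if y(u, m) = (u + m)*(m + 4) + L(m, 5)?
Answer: -31460/9 ≈ -3495.6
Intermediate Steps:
L(T, c) = 1/(5 + T)
j(l) = 4/3 + l/3 (j(l) = -(-4 - l)/3 = 4/3 + l/3)
y(u, m) = 1/(5 + m) + (4 + m)*(m + u) (y(u, m) = (u + m)*(m + 4) + 1/(5 + m) = (m + u)*(4 + m) + 1/(5 + m) = (4 + m)*(m + u) + 1/(5 + m) = 1/(5 + m) + (4 + m)*(m + u))
U*y(j(-4), -23) = -8*(1 + (5 - 23)*((-23)**2 + 4*(-23) + 4*(4/3 + (1/3)*(-4)) - 23*(4/3 + (1/3)*(-4))))/(5 - 23) = -8*(1 - 18*(529 - 92 + 4*(4/3 - 4/3) - 23*(4/3 - 4/3)))/(-18) = -(-4)*(1 - 18*(529 - 92 + 4*0 - 23*0))/9 = -(-4)*(1 - 18*(529 - 92 + 0 + 0))/9 = -(-4)*(1 - 18*437)/9 = -(-4)*(1 - 7866)/9 = -(-4)*(-7865)/9 = -8*7865/18 = -31460/9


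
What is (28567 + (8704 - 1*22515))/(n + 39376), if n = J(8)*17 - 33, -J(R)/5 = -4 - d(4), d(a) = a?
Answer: 14756/40023 ≈ 0.36869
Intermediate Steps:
J(R) = 40 (J(R) = -5*(-4 - 1*4) = -5*(-4 - 4) = -5*(-8) = 40)
n = 647 (n = 40*17 - 33 = 680 - 33 = 647)
(28567 + (8704 - 1*22515))/(n + 39376) = (28567 + (8704 - 1*22515))/(647 + 39376) = (28567 + (8704 - 22515))/40023 = (28567 - 13811)*(1/40023) = 14756*(1/40023) = 14756/40023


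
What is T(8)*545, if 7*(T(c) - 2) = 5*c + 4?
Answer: 31610/7 ≈ 4515.7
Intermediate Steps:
T(c) = 18/7 + 5*c/7 (T(c) = 2 + (5*c + 4)/7 = 2 + (4 + 5*c)/7 = 2 + (4/7 + 5*c/7) = 18/7 + 5*c/7)
T(8)*545 = (18/7 + (5/7)*8)*545 = (18/7 + 40/7)*545 = (58/7)*545 = 31610/7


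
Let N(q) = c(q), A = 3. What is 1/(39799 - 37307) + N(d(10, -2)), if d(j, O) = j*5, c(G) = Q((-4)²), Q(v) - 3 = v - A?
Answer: 39873/2492 ≈ 16.000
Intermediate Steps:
Q(v) = v (Q(v) = 3 + (v - 1*3) = 3 + (v - 3) = 3 + (-3 + v) = v)
c(G) = 16 (c(G) = (-4)² = 16)
d(j, O) = 5*j
N(q) = 16
1/(39799 - 37307) + N(d(10, -2)) = 1/(39799 - 37307) + 16 = 1/2492 + 16 = 39873/2492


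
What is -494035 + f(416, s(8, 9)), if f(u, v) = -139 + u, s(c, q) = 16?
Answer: -493758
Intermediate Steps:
-494035 + f(416, s(8, 9)) = -494035 + (-139 + 416) = -494035 + 277 = -493758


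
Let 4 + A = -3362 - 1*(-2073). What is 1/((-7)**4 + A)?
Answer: 1/1108 ≈ 0.00090253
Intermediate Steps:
A = -1293 (A = -4 + (-3362 - 1*(-2073)) = -4 + (-3362 + 2073) = -4 - 1289 = -1293)
1/((-7)**4 + A) = 1/((-7)**4 - 1293) = 1/(2401 - 1293) = 1/1108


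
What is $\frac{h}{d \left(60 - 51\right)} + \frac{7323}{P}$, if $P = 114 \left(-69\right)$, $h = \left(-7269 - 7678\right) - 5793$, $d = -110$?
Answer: $\frac{1732123}{86526} \approx 20.019$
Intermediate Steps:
$h = -20740$ ($h = -14947 - 5793 = -20740$)
$P = -7866$
$\frac{h}{d \left(60 - 51\right)} + \frac{7323}{P} = - \frac{20740}{\left(-110\right) \left(60 - 51\right)} + \frac{7323}{-7866} = - \frac{20740}{\left(-110\right) 9} + 7323 \left(- \frac{1}{7866}\right) = - \frac{20740}{-990} - \frac{2441}{2622} = \left(-20740\right) \left(- \frac{1}{990}\right) - \frac{2441}{2622} = \frac{2074}{99} - \frac{2441}{2622} = \frac{1732123}{86526}$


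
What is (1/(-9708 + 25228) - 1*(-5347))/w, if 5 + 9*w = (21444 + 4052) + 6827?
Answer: 67897179/45597760 ≈ 1.4890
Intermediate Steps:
w = 32318/9 (w = -5/9 + ((21444 + 4052) + 6827)/9 = -5/9 + (25496 + 6827)/9 = -5/9 + (⅑)*32323 = -5/9 + 32323/9 = 32318/9 ≈ 3590.9)
(1/(-9708 + 25228) - 1*(-5347))/w = (1/(-9708 + 25228) - 1*(-5347))/(32318/9) = (1/15520 + 5347)*(9/32318) = (82985441/15520)*(9/32318) = 67897179/45597760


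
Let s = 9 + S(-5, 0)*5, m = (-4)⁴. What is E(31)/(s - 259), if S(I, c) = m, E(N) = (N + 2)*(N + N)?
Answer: 1023/515 ≈ 1.9864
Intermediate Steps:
E(N) = 2*N*(2 + N) (E(N) = (2 + N)*(2*N) = 2*N*(2 + N))
m = 256
S(I, c) = 256
s = 1289 (s = 9 + 256*5 = 9 + 1280 = 1289)
E(31)/(s - 259) = (2*31*(2 + 31))/(1289 - 259) = (2*31*33)/1030 = 2046*(1/1030) = 1023/515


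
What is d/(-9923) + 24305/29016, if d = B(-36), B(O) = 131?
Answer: 237377419/287925768 ≈ 0.82444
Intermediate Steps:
d = 131
d/(-9923) + 24305/29016 = 131/(-9923) + 24305/29016 = 131*(-1/9923) + 24305*(1/29016) = -131/9923 + 24305/29016 = 237377419/287925768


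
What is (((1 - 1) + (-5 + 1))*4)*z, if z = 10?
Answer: -160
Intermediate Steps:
(((1 - 1) + (-5 + 1))*4)*z = (((1 - 1) + (-5 + 1))*4)*10 = ((0 - 4)*4)*10 = -4*4*10 = -16*10 = -160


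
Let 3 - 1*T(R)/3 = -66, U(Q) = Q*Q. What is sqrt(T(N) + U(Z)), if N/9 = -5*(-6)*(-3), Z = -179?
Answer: 2*sqrt(8062) ≈ 179.58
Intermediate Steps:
U(Q) = Q**2
N = -810 (N = 9*(-5*(-6)*(-3)) = 9*(30*(-3)) = 9*(-90) = -810)
T(R) = 207 (T(R) = 9 - 3*(-66) = 9 + 198 = 207)
sqrt(T(N) + U(Z)) = sqrt(207 + (-179)**2) = sqrt(207 + 32041) = sqrt(32248) = 2*sqrt(8062)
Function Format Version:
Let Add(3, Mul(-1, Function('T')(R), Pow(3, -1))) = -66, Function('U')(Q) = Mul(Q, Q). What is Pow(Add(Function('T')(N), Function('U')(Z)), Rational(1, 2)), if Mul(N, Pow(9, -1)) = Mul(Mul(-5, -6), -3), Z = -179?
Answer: Mul(2, Pow(8062, Rational(1, 2))) ≈ 179.58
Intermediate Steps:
Function('U')(Q) = Pow(Q, 2)
N = -810 (N = Mul(9, Mul(Mul(-5, -6), -3)) = Mul(9, Mul(30, -3)) = Mul(9, -90) = -810)
Function('T')(R) = 207 (Function('T')(R) = Add(9, Mul(-3, -66)) = Add(9, 198) = 207)
Pow(Add(Function('T')(N), Function('U')(Z)), Rational(1, 2)) = Pow(Add(207, Pow(-179, 2)), Rational(1, 2)) = Pow(Add(207, 32041), Rational(1, 2)) = Pow(32248, Rational(1, 2)) = Mul(2, Pow(8062, Rational(1, 2)))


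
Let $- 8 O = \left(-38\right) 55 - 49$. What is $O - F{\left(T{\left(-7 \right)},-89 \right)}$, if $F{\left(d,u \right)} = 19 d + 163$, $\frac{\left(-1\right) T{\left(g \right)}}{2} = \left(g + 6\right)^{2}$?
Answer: $\frac{1139}{8} \approx 142.38$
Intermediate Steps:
$T{\left(g \right)} = - 2 \left(6 + g\right)^{2}$ ($T{\left(g \right)} = - 2 \left(g + 6\right)^{2} = - 2 \left(6 + g\right)^{2}$)
$F{\left(d,u \right)} = 163 + 19 d$
$O = \frac{2139}{8}$ ($O = - \frac{\left(-38\right) 55 - 49}{8} = - \frac{-2090 - 49}{8} = \left(- \frac{1}{8}\right) \left(-2139\right) = \frac{2139}{8} \approx 267.38$)
$O - F{\left(T{\left(-7 \right)},-89 \right)} = \frac{2139}{8} - \left(163 + 19 \left(- 2 \left(6 - 7\right)^{2}\right)\right) = \frac{2139}{8} - \left(163 + 19 \left(- 2 \left(-1\right)^{2}\right)\right) = \frac{2139}{8} - \left(163 + 19 \left(\left(-2\right) 1\right)\right) = \frac{2139}{8} - \left(163 + 19 \left(-2\right)\right) = \frac{2139}{8} - \left(163 - 38\right) = \frac{2139}{8} - 125 = \frac{1139}{8}$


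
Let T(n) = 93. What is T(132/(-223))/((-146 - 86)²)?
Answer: 93/53824 ≈ 0.0017279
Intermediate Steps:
T(132/(-223))/((-146 - 86)²) = 93/((-146 - 86)²) = 93/((-232)²) = 93/53824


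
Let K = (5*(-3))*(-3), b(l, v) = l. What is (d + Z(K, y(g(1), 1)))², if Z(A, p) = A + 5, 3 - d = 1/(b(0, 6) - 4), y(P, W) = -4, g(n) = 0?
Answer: 45369/16 ≈ 2835.6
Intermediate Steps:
K = 45 (K = -15*(-3) = 45)
d = 13/4 (d = 3 - 1/(0 - 4) = 3 - 1/(-4) = 3 - 1*(-¼) = 3 + ¼ = 13/4 ≈ 3.2500)
Z(A, p) = 5 + A
(d + Z(K, y(g(1), 1)))² = (13/4 + (5 + 45))² = (13/4 + 50)² = (213/4)² = 45369/16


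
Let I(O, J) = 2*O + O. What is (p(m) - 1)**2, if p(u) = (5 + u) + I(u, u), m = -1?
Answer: 0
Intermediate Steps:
I(O, J) = 3*O
p(u) = 5 + 4*u (p(u) = (5 + u) + 3*u = 5 + 4*u)
(p(m) - 1)**2 = ((5 + 4*(-1)) - 1)**2 = ((5 - 4) - 1)**2 = (1 - 1)**2 = 0**2 = 0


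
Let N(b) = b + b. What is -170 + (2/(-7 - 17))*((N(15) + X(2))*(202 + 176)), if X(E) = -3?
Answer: -2041/2 ≈ -1020.5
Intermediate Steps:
N(b) = 2*b
-170 + (2/(-7 - 17))*((N(15) + X(2))*(202 + 176)) = -170 + (2/(-7 - 17))*((2*15 - 3)*(202 + 176)) = -170 + (2/(-24))*((30 - 3)*378) = -170 + (2*(-1/24))*(27*378) = -170 - 1/12*10206 = -170 - 1701/2 = -2041/2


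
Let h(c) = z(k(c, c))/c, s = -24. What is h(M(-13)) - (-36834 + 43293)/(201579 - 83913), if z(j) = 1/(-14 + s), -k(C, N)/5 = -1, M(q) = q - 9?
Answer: -880343/16394796 ≈ -0.053697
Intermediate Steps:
M(q) = -9 + q
k(C, N) = 5 (k(C, N) = -5*(-1) = 5)
z(j) = -1/38 (z(j) = 1/(-14 - 24) = 1/(-38) = -1/38)
h(c) = -1/(38*c)
h(M(-13)) - (-36834 + 43293)/(201579 - 83913) = -1/(38*(-9 - 13)) - (-36834 + 43293)/(201579 - 83913) = -1/38/(-22) - 6459/117666 = -1/38*(-1/22) - 6459/117666 = 1/836 - 1*2153/39222 = 1/836 - 2153/39222 = -880343/16394796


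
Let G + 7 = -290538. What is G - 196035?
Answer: -486580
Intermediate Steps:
G = -290545 (G = -7 - 290538 = -290545)
G - 196035 = -290545 - 196035 = -486580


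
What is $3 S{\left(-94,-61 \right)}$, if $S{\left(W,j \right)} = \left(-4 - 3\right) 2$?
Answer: $-42$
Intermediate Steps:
$S{\left(W,j \right)} = -14$ ($S{\left(W,j \right)} = \left(-7\right) 2 = -14$)
$3 S{\left(-94,-61 \right)} = 3 \left(-14\right) = -42$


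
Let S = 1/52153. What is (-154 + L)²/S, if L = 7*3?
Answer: 922534417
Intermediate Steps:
L = 21
S = 1/52153 ≈ 1.9174e-5
(-154 + L)²/S = (-154 + 21)²/(1/52153) = (-133)²*52153 = 17689*52153 = 922534417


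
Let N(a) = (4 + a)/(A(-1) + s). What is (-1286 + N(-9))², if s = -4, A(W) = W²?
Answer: 14845609/9 ≈ 1.6495e+6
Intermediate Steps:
N(a) = -4/3 - a/3 (N(a) = (4 + a)/((-1)² - 4) = (4 + a)/(1 - 4) = (4 + a)/(-3) = (4 + a)*(-⅓) = -4/3 - a/3)
(-1286 + N(-9))² = (-1286 + (-4/3 - ⅓*(-9)))² = (-1286 + (-4/3 + 3))² = (-1286 + 5/3)² = (-3853/3)² = 14845609/9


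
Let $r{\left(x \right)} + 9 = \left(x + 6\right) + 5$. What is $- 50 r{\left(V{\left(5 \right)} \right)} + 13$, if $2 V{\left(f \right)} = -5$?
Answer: $38$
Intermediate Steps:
$V{\left(f \right)} = - \frac{5}{2}$ ($V{\left(f \right)} = \frac{1}{2} \left(-5\right) = - \frac{5}{2}$)
$r{\left(x \right)} = 2 + x$ ($r{\left(x \right)} = -9 + \left(\left(x + 6\right) + 5\right) = -9 + \left(\left(6 + x\right) + 5\right) = -9 + \left(11 + x\right) = 2 + x$)
$- 50 r{\left(V{\left(5 \right)} \right)} + 13 = - 50 \left(2 - \frac{5}{2}\right) + 13 = \left(-50\right) \left(- \frac{1}{2}\right) + 13 = 25 + 13 = 38$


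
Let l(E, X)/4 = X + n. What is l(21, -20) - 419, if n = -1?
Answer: -503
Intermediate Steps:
l(E, X) = -4 + 4*X (l(E, X) = 4*(X - 1) = 4*(-1 + X) = -4 + 4*X)
l(21, -20) - 419 = (-4 + 4*(-20)) - 419 = (-4 - 80) - 419 = -84 - 419 = -503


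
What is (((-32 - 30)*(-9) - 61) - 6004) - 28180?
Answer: -33687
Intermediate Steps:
(((-32 - 30)*(-9) - 61) - 6004) - 28180 = ((-62*(-9) - 61) - 6004) - 28180 = ((558 - 61) - 6004) - 28180 = (497 - 6004) - 28180 = -5507 - 28180 = -33687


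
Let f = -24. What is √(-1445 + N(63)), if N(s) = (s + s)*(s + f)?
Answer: √3469 ≈ 58.898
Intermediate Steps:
N(s) = 2*s*(-24 + s) (N(s) = (s + s)*(s - 24) = (2*s)*(-24 + s) = 2*s*(-24 + s))
√(-1445 + N(63)) = √(-1445 + 2*63*(-24 + 63)) = √(-1445 + 2*63*39) = √(-1445 + 4914) = √3469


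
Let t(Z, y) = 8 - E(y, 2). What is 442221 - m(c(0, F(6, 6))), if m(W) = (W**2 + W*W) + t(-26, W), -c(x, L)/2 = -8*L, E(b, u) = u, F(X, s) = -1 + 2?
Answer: 441703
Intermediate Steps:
F(X, s) = 1
c(x, L) = 16*L (c(x, L) = -(-16)*L = 16*L)
t(Z, y) = 6 (t(Z, y) = 8 - 1*2 = 8 - 2 = 6)
m(W) = 6 + 2*W**2 (m(W) = (W**2 + W*W) + 6 = (W**2 + W**2) + 6 = 2*W**2 + 6 = 6 + 2*W**2)
442221 - m(c(0, F(6, 6))) = 442221 - (6 + 2*(16*1)**2) = 442221 - (6 + 2*16**2) = 442221 - (6 + 2*256) = 442221 - (6 + 512) = 442221 - 1*518 = 442221 - 518 = 441703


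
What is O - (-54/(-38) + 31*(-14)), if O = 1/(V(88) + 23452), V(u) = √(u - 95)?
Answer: 4520420125697/10449929909 - I*√7/549996311 ≈ 432.58 - 4.8105e-9*I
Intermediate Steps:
V(u) = √(-95 + u)
O = 1/(23452 + I*√7) (O = 1/(√(-95 + 88) + 23452) = 1/(√(-7) + 23452) = 1/(I*√7 + 23452) = 1/(23452 + I*√7) ≈ 4.264e-5 - 4.8e-9*I)
O - (-54/(-38) + 31*(-14)) = (23452/549996311 - I*√7/549996311) - (-54/(-38) + 31*(-14)) = (23452/549996311 - I*√7/549996311) - (-54*(-1/38) - 434) = (23452/549996311 - I*√7/549996311) - (27/19 - 434) = (23452/549996311 - I*√7/549996311) - 1*(-8219/19) = (23452/549996311 - I*√7/549996311) + 8219/19 = 4520420125697/10449929909 - I*√7/549996311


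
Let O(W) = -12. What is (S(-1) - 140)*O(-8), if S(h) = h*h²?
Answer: 1692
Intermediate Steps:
S(h) = h³
(S(-1) - 140)*O(-8) = ((-1)³ - 140)*(-12) = (-1 - 140)*(-12) = -141*(-12) = 1692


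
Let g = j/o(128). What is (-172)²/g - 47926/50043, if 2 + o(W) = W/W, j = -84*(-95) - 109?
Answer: -1857697658/393888453 ≈ -4.7163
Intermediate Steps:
j = 7871 (j = 7980 - 109 = 7871)
o(W) = -1 (o(W) = -2 + W/W = -2 + 1 = -1)
g = -7871 (g = 7871/(-1) = 7871*(-1) = -7871)
(-172)²/g - 47926/50043 = (-172)²/(-7871) - 47926/50043 = 29584*(-1/7871) - 47926*1/50043 = -29584/7871 - 47926/50043 = -1857697658/393888453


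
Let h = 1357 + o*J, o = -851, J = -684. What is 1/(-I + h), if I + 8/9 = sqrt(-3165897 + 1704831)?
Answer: 47258793/27572877800875 + 81*I*sqrt(1461066)/27572877800875 ≈ 1.714e-6 + 3.5509e-9*I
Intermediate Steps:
I = -8/9 + I*sqrt(1461066) (I = -8/9 + sqrt(-3165897 + 1704831) = -8/9 + sqrt(-1461066) = -8/9 + I*sqrt(1461066) ≈ -0.88889 + 1208.7*I)
h = 583441 (h = 1357 - 851*(-684) = 1357 + 582084 = 583441)
1/(-I + h) = 1/(-(-8/9 + I*sqrt(1461066)) + 583441) = 1/((8/9 - I*sqrt(1461066)) + 583441) = 1/(5250977/9 - I*sqrt(1461066))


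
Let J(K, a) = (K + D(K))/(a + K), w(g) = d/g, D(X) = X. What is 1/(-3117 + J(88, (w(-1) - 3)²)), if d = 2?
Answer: -113/352045 ≈ -0.00032098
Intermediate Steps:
w(g) = 2/g
J(K, a) = 2*K/(K + a) (J(K, a) = (K + K)/(a + K) = (2*K)/(K + a) = 2*K/(K + a))
1/(-3117 + J(88, (w(-1) - 3)²)) = 1/(-3117 + 2*88/(88 + (2/(-1) - 3)²)) = 1/(-3117 + 2*88/(88 + (2*(-1) - 3)²)) = 1/(-3117 + 2*88/(88 + (-2 - 3)²)) = 1/(-3117 + 2*88/(88 + (-5)²)) = 1/(-3117 + 2*88/(88 + 25)) = 1/(-3117 + 2*88/113) = 1/(-3117 + 2*88*(1/113)) = 1/(-3117 + 176/113) = 1/(-352045/113) = -113/352045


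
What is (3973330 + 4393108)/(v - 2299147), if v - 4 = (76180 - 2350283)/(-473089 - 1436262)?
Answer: -7987233380869/2194934356045 ≈ -3.6389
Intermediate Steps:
v = 9911507/1909351 (v = 4 + (76180 - 2350283)/(-473089 - 1436262) = 4 - 2274103/(-1909351) = 4 - 2274103*(-1/1909351) = 4 + 2274103/1909351 = 9911507/1909351 ≈ 5.1910)
(3973330 + 4393108)/(v - 2299147) = (3973330 + 4393108)/(9911507/1909351 - 2299147) = 8366438/(-4389868712090/1909351) = 8366438*(-1909351/4389868712090) = -7987233380869/2194934356045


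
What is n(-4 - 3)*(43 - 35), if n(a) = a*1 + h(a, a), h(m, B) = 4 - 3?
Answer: -48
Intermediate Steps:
h(m, B) = 1
n(a) = 1 + a (n(a) = a*1 + 1 = a + 1 = 1 + a)
n(-4 - 3)*(43 - 35) = (1 + (-4 - 3))*(43 - 35) = (1 - 7)*8 = -6*8 = -48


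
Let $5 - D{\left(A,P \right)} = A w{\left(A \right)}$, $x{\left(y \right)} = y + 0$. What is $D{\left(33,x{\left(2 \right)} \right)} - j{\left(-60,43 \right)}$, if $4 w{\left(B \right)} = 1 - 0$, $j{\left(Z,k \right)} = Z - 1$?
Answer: $\frac{231}{4} \approx 57.75$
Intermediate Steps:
$j{\left(Z,k \right)} = -1 + Z$
$x{\left(y \right)} = y$
$w{\left(B \right)} = \frac{1}{4}$ ($w{\left(B \right)} = \frac{1 - 0}{4} = \frac{1 + 0}{4} = \frac{1}{4} \cdot 1 = \frac{1}{4}$)
$D{\left(A,P \right)} = 5 - \frac{A}{4}$ ($D{\left(A,P \right)} = 5 - A \frac{1}{4} = 5 - \frac{A}{4}$)
$D{\left(33,x{\left(2 \right)} \right)} - j{\left(-60,43 \right)} = \left(5 - \frac{33}{4}\right) - \left(-1 - 60\right) = \left(5 - \frac{33}{4}\right) - -61 = - \frac{13}{4} + 61 = \frac{231}{4}$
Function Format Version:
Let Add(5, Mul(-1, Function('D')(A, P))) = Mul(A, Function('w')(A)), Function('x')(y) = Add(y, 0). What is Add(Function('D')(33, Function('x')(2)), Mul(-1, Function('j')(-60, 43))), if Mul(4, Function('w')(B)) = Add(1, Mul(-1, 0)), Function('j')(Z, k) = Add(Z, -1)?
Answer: Rational(231, 4) ≈ 57.750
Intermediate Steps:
Function('j')(Z, k) = Add(-1, Z)
Function('x')(y) = y
Function('w')(B) = Rational(1, 4) (Function('w')(B) = Mul(Rational(1, 4), Add(1, Mul(-1, 0))) = Mul(Rational(1, 4), Add(1, 0)) = Mul(Rational(1, 4), 1) = Rational(1, 4))
Function('D')(A, P) = Add(5, Mul(Rational(-1, 4), A)) (Function('D')(A, P) = Add(5, Mul(-1, Mul(A, Rational(1, 4)))) = Add(5, Mul(-1, Mul(Rational(1, 4), A))) = Add(5, Mul(Rational(-1, 4), A)))
Add(Function('D')(33, Function('x')(2)), Mul(-1, Function('j')(-60, 43))) = Add(Add(5, Mul(Rational(-1, 4), 33)), Mul(-1, Add(-1, -60))) = Add(Add(5, Rational(-33, 4)), Mul(-1, -61)) = Add(Rational(-13, 4), 61) = Rational(231, 4)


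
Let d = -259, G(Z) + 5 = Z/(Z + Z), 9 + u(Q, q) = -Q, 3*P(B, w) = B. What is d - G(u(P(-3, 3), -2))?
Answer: -509/2 ≈ -254.50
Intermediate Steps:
P(B, w) = B/3
u(Q, q) = -9 - Q
G(Z) = -9/2 (G(Z) = -5 + Z/(Z + Z) = -5 + Z/((2*Z)) = -5 + (1/(2*Z))*Z = -5 + 1/2 = -9/2)
d - G(u(P(-3, 3), -2)) = -259 - 1*(-9/2) = -259 + 9/2 = -509/2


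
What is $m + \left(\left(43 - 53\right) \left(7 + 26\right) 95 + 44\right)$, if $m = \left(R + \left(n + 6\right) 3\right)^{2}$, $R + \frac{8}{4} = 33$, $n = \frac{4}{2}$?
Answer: $-28281$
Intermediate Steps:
$n = 2$ ($n = 4 \cdot \frac{1}{2} = 2$)
$R = 31$ ($R = -2 + 33 = 31$)
$m = 3025$ ($m = \left(31 + \left(2 + 6\right) 3\right)^{2} = \left(31 + 8 \cdot 3\right)^{2} = \left(31 + 24\right)^{2} = 55^{2} = 3025$)
$m + \left(\left(43 - 53\right) \left(7 + 26\right) 95 + 44\right) = 3025 + \left(\left(43 - 53\right) \left(7 + 26\right) 95 + 44\right) = 3025 + \left(\left(-10\right) 33 \cdot 95 + 44\right) = 3025 + \left(\left(-330\right) 95 + 44\right) = 3025 + \left(-31350 + 44\right) = 3025 - 31306 = -28281$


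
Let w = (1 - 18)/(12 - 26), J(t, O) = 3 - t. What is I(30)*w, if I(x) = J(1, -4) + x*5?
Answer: 1292/7 ≈ 184.57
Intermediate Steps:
w = 17/14 (w = -17/(-14) = -17*(-1/14) = 17/14 ≈ 1.2143)
I(x) = 2 + 5*x (I(x) = (3 - 1*1) + x*5 = (3 - 1) + 5*x = 2 + 5*x)
I(30)*w = (2 + 5*30)*(17/14) = (2 + 150)*(17/14) = 152*(17/14) = 1292/7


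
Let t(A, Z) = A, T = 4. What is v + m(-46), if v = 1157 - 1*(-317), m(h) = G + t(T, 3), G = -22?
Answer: 1456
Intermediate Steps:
m(h) = -18 (m(h) = -22 + 4 = -18)
v = 1474 (v = 1157 + 317 = 1474)
v + m(-46) = 1474 - 18 = 1456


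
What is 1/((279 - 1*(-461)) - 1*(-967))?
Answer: 1/1707 ≈ 0.00058582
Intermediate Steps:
1/((279 - 1*(-461)) - 1*(-967)) = 1/((279 + 461) + 967) = 1/(740 + 967) = 1/1707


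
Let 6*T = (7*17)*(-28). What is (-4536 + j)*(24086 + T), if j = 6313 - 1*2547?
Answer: -54355840/3 ≈ -1.8119e+7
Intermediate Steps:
j = 3766 (j = 6313 - 2547 = 3766)
T = -1666/3 (T = ((7*17)*(-28))/6 = (119*(-28))/6 = (⅙)*(-3332) = -1666/3 ≈ -555.33)
(-4536 + j)*(24086 + T) = (-4536 + 3766)*(24086 - 1666/3) = -770*70592/3 = -54355840/3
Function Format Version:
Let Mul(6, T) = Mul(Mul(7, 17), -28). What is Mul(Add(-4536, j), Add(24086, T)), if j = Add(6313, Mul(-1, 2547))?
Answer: Rational(-54355840, 3) ≈ -1.8119e+7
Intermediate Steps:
j = 3766 (j = Add(6313, -2547) = 3766)
T = Rational(-1666, 3) (T = Mul(Rational(1, 6), Mul(Mul(7, 17), -28)) = Mul(Rational(1, 6), Mul(119, -28)) = Mul(Rational(1, 6), -3332) = Rational(-1666, 3) ≈ -555.33)
Mul(Add(-4536, j), Add(24086, T)) = Mul(Add(-4536, 3766), Add(24086, Rational(-1666, 3))) = Mul(-770, Rational(70592, 3)) = Rational(-54355840, 3)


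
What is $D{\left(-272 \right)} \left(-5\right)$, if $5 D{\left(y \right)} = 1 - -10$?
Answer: $-11$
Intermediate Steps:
$D{\left(y \right)} = \frac{11}{5}$ ($D{\left(y \right)} = \frac{1 - -10}{5} = \frac{1 + 10}{5} = \frac{1}{5} \cdot 11 = \frac{11}{5}$)
$D{\left(-272 \right)} \left(-5\right) = \frac{11}{5} \left(-5\right) = -11$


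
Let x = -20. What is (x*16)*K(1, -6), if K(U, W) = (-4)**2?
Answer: -5120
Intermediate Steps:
K(U, W) = 16
(x*16)*K(1, -6) = -20*16*16 = -320*16 = -5120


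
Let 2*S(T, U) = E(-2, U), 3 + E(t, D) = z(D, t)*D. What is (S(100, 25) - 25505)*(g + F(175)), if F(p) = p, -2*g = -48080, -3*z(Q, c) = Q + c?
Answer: -1859881505/3 ≈ -6.1996e+8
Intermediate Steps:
z(Q, c) = -Q/3 - c/3 (z(Q, c) = -(Q + c)/3 = -Q/3 - c/3)
g = 24040 (g = -½*(-48080) = 24040)
E(t, D) = -3 + D*(-D/3 - t/3) (E(t, D) = -3 + (-D/3 - t/3)*D = -3 + D*(-D/3 - t/3))
S(T, U) = -3/2 - U*(-2 + U)/6 (S(T, U) = (-3 - U*(U - 2)/3)/2 = (-3 - U*(-2 + U)/3)/2 = -3/2 - U*(-2 + U)/6)
(S(100, 25) - 25505)*(g + F(175)) = ((-3/2 - ⅙*25*(-2 + 25)) - 25505)*(24040 + 175) = ((-3/2 - ⅙*25*23) - 25505)*24215 = ((-3/2 - 575/6) - 25505)*24215 = (-292/3 - 25505)*24215 = -76807/3*24215 = -1859881505/3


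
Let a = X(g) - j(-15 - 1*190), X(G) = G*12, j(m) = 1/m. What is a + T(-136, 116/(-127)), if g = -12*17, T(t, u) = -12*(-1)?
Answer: -499379/205 ≈ -2436.0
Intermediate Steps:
T(t, u) = 12
g = -204
X(G) = 12*G
a = -501839/205 (a = 12*(-204) - 1/(-15 - 1*190) = -2448 - 1/(-15 - 190) = -2448 - 1/(-205) = -2448 - 1*(-1/205) = -2448 + 1/205 = -501839/205 ≈ -2448.0)
a + T(-136, 116/(-127)) = -501839/205 + 12 = -499379/205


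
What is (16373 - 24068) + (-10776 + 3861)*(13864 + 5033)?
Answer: -130680450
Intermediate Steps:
(16373 - 24068) + (-10776 + 3861)*(13864 + 5033) = -7695 - 6915*18897 = -7695 - 130672755 = -130680450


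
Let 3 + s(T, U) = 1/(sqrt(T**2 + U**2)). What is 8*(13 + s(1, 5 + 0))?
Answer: 80 + 4*sqrt(26)/13 ≈ 81.569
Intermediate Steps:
s(T, U) = -3 + 1/sqrt(T**2 + U**2) (s(T, U) = -3 + 1/(sqrt(T**2 + U**2)) = -3 + 1/sqrt(T**2 + U**2))
8*(13 + s(1, 5 + 0)) = 8*(13 + (-3 + 1/sqrt(1**2 + (5 + 0)**2))) = 8*(13 + (-3 + 1/sqrt(1 + 5**2))) = 8*(13 + (-3 + 1/sqrt(1 + 25))) = 8*(13 + (-3 + 1/sqrt(26))) = 8*(13 + (-3 + sqrt(26)/26)) = 8*(10 + sqrt(26)/26) = 80 + 4*sqrt(26)/13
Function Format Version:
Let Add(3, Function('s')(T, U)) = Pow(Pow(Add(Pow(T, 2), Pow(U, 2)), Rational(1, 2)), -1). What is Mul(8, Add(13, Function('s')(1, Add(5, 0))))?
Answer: Add(80, Mul(Rational(4, 13), Pow(26, Rational(1, 2)))) ≈ 81.569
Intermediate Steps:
Function('s')(T, U) = Add(-3, Pow(Add(Pow(T, 2), Pow(U, 2)), Rational(-1, 2))) (Function('s')(T, U) = Add(-3, Pow(Pow(Add(Pow(T, 2), Pow(U, 2)), Rational(1, 2)), -1)) = Add(-3, Pow(Add(Pow(T, 2), Pow(U, 2)), Rational(-1, 2))))
Mul(8, Add(13, Function('s')(1, Add(5, 0)))) = Mul(8, Add(13, Add(-3, Pow(Add(Pow(1, 2), Pow(Add(5, 0), 2)), Rational(-1, 2))))) = Mul(8, Add(13, Add(-3, Pow(Add(1, Pow(5, 2)), Rational(-1, 2))))) = Mul(8, Add(13, Add(-3, Pow(Add(1, 25), Rational(-1, 2))))) = Mul(8, Add(13, Add(-3, Pow(26, Rational(-1, 2))))) = Mul(8, Add(13, Add(-3, Mul(Rational(1, 26), Pow(26, Rational(1, 2)))))) = Mul(8, Add(10, Mul(Rational(1, 26), Pow(26, Rational(1, 2))))) = Add(80, Mul(Rational(4, 13), Pow(26, Rational(1, 2))))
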